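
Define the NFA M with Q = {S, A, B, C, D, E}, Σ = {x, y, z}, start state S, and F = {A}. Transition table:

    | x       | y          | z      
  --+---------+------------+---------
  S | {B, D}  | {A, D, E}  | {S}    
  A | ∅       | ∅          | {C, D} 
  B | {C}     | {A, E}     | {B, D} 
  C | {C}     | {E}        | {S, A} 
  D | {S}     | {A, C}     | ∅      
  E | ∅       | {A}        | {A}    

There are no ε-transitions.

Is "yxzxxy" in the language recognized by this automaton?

Yes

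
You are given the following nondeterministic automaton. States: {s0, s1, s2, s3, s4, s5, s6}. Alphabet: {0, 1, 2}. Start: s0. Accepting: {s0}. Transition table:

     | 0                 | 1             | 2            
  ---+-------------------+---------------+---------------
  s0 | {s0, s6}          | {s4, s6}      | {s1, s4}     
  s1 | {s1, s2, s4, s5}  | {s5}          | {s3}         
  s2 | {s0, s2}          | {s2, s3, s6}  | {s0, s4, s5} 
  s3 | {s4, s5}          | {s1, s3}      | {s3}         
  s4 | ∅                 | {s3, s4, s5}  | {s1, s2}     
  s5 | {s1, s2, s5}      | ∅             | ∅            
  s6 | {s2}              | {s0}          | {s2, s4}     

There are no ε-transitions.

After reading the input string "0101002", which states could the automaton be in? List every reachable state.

{s0, s1, s2, s3, s4, s5}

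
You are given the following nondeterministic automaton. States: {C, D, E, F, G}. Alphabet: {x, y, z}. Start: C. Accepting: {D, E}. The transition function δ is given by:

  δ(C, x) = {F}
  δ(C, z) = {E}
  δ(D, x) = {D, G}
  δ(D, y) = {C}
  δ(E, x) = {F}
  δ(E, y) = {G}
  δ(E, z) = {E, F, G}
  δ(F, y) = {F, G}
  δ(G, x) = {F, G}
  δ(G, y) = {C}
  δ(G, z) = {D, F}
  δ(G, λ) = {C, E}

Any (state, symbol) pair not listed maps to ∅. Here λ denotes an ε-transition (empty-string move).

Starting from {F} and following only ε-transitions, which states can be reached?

{F}

Begin with {F}.
No ε-moves leave this set, so the closure equals the set itself.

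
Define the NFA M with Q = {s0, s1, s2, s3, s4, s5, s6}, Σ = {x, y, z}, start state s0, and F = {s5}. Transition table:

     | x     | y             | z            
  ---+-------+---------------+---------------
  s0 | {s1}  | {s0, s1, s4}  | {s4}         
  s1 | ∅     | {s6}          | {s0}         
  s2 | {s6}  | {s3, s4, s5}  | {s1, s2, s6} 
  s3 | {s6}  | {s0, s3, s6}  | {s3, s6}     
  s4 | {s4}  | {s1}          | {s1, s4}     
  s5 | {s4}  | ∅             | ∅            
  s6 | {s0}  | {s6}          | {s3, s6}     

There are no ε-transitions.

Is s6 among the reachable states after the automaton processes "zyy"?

Start in {s0}.
Read 'z': s0→{s4}; now {s4}.
Read 'y': s4→{s1}; now {s1}.
Read 'y': s1→{s6}; now {s6}.
State s6 is in {s6}.

Yes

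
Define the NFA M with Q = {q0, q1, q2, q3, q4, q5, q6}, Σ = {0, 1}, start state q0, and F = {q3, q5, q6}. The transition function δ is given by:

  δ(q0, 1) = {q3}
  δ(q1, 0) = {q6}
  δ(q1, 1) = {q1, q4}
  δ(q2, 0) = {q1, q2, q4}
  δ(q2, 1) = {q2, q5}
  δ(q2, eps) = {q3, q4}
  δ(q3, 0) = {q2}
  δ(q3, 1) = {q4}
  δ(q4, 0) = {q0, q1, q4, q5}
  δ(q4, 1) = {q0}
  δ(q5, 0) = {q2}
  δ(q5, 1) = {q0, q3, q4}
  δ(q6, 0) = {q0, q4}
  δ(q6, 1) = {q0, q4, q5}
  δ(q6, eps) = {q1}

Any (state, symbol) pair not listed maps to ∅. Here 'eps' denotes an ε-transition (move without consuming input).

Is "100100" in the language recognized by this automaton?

Yes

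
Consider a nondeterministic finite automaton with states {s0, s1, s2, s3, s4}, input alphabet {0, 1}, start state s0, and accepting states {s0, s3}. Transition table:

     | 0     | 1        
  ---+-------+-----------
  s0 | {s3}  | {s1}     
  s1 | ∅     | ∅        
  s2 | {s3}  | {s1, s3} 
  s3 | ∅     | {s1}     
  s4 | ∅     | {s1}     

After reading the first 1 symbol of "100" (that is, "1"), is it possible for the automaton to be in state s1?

Yes

Start in {s0}.
Read '1': s0→{s1}; now {s1}.
State s1 is in {s1}.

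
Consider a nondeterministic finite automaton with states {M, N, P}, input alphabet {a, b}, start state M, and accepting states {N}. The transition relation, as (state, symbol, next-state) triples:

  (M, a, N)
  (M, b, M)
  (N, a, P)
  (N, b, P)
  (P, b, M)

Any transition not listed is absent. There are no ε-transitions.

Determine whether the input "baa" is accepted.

No

Start in {M}.
Read 'b': {M} → {M}.
Read 'a': {M} → {N}.
Read 'a': {N} → {P}.
The final set {P} contains no accepting state.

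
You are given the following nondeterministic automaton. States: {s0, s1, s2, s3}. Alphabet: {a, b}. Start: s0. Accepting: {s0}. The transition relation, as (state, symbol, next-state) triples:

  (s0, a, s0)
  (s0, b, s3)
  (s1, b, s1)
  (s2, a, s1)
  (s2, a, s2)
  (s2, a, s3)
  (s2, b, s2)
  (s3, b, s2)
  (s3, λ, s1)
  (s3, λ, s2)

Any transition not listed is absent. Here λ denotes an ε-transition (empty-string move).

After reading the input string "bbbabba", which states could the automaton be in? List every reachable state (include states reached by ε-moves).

Start in {s0}.
Read 'b': s0→{s3}; union {s3}; ε-closure = {s1, s2, s3}.
Read 'b': s1→{s1}, s2→{s2}, s3→{s2}; now {s1, s2}.
Read 'b': s1→{s1}, s2→{s2}; now {s1, s2}.
Read 'a': s1→∅, s2→{s1, s2, s3}; now {s1, s2, s3}.
Read 'b': s1→{s1}, s2→{s2}, s3→{s2}; now {s1, s2}.
Read 'b': s1→{s1}, s2→{s2}; now {s1, s2}.
Read 'a': s1→∅, s2→{s1, s2, s3}; now {s1, s2, s3}.

{s1, s2, s3}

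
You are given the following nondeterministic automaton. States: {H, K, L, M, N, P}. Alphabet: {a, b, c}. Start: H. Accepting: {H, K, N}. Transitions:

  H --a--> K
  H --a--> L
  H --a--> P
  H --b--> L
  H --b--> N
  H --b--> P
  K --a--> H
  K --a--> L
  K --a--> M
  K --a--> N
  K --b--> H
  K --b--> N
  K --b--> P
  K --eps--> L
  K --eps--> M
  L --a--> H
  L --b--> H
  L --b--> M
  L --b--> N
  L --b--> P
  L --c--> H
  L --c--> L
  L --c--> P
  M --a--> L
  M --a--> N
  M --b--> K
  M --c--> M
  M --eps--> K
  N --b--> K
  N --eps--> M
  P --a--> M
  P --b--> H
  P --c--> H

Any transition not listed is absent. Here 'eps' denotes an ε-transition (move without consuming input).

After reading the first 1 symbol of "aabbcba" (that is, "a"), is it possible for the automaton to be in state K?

Yes

Start in {H}.
Read 'a': H→{K, L, P}; union {K, L, P}; ε-closure = {K, L, M, P}.
State K is in {K, L, M, P}.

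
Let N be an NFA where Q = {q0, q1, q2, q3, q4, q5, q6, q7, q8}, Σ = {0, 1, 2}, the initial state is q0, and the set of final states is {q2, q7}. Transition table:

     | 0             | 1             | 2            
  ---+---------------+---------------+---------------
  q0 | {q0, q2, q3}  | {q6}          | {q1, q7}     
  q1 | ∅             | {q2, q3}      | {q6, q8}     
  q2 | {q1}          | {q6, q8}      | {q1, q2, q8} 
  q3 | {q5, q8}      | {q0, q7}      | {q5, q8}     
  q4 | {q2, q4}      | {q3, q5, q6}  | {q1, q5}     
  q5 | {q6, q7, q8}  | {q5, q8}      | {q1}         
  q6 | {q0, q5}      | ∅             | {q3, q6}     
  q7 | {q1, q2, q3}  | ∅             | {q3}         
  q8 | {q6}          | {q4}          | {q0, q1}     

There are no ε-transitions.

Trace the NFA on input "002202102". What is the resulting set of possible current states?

{q0, q1, q2, q3, q5, q6, q7, q8}

Start in {q0}.
Read '0': {q0} → {q0, q2, q3}.
Read '0': {q0, q2, q3} → {q0, q1, q2, q3, q5, q8}.
Read '2': {q0, q1, q2, q3, q5, q8} → {q0, q1, q2, q5, q6, q7, q8}.
Read '2': {q0, q1, q2, q5, q6, q7, q8} → {q0, q1, q2, q3, q6, q7, q8}.
Read '0': {q0, q1, q2, q3, q6, q7, q8} → {q0, q1, q2, q3, q5, q6, q8}.
Read '2': {q0, q1, q2, q3, q5, q6, q8} → {q0, q1, q2, q3, q5, q6, q7, q8}.
Read '1': {q0, q1, q2, q3, q5, q6, q7, q8} → {q0, q2, q3, q4, q5, q6, q7, q8}.
Read '0': {q0, q2, q3, q4, q5, q6, q7, q8} → {q0, q1, q2, q3, q4, q5, q6, q7, q8}.
Read '2': {q0, q1, q2, q3, q4, q5, q6, q7, q8} → {q0, q1, q2, q3, q5, q6, q7, q8}.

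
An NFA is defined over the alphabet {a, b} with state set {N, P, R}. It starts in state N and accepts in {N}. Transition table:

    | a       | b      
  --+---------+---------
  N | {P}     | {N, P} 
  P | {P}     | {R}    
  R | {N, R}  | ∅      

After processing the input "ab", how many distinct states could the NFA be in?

1

Start in {N}.
Read 'a': {N} → {P}.
Read 'b': {P} → {R}.
That set has 1 state.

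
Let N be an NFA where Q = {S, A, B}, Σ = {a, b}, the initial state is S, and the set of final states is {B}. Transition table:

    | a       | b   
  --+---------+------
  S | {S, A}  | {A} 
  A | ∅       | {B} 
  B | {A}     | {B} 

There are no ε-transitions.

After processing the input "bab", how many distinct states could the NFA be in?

Start in {S}.
Read 'b': S→{A}; now {A}.
Read 'a': A→∅; now ∅.
The set is empty and remains empty for the remaining 1 symbol.
That set has 0 states.

0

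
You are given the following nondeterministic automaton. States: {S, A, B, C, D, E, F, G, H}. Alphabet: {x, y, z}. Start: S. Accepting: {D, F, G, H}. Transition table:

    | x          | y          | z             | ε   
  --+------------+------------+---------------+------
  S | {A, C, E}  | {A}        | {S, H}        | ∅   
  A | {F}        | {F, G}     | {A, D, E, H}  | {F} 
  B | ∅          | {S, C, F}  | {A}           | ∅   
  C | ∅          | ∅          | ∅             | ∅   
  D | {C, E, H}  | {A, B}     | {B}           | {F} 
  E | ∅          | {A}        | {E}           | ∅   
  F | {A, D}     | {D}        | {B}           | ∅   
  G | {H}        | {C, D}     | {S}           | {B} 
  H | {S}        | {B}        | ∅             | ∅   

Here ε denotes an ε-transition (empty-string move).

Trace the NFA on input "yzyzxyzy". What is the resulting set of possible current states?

{S, A, B, C, D, F, G}

Start in {S}.
Read 'y': {S} → {A, F}.
Read 'z': {A, F} → {A, B, D, E, F, H}.
Read 'y': {A, B, D, E, F, H} → {S, A, B, C, D, F, G}.
Read 'z': {S, A, B, C, D, F, G} → {S, A, B, D, E, F, H}.
Read 'x': {S, A, B, D, E, F, H} → {S, A, C, D, E, F, H}.
Read 'y': {S, A, C, D, E, F, H} → {A, B, D, F, G}.
Read 'z': {A, B, D, F, G} → {S, A, B, D, E, F, H}.
Read 'y': {S, A, B, D, E, F, H} → {S, A, B, C, D, F, G}.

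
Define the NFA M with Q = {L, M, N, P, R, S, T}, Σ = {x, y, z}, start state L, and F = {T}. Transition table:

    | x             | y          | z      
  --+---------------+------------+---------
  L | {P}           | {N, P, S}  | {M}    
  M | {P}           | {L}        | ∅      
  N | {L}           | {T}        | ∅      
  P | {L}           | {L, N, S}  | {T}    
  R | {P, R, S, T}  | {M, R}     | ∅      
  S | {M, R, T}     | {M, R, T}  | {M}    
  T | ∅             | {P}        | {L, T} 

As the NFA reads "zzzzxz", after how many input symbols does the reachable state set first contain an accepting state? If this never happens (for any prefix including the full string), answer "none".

Start in {L}.
Read 'z': L→{M}; now {M}.
Read 'z': M→∅; now ∅.
The set is empty and remains empty for the remaining 4 symbols.
No reachable set along the way intersects F.

none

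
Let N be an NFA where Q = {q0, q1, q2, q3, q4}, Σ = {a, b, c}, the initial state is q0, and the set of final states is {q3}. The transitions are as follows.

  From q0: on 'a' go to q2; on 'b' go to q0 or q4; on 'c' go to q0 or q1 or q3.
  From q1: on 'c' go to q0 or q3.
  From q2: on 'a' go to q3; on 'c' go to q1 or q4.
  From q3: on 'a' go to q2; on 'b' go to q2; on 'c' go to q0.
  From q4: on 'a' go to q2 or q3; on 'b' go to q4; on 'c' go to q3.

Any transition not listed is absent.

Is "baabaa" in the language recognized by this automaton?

No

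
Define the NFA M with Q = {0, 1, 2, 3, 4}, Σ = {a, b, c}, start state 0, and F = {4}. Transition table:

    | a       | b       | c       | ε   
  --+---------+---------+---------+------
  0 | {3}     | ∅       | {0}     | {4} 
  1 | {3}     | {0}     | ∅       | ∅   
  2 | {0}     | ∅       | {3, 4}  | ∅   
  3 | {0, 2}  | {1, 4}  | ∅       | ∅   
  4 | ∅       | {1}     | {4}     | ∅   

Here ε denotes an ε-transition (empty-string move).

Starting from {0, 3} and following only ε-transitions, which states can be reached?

Begin with {0, 3}.
ε-move 0 → 4; add 4.

{0, 3, 4}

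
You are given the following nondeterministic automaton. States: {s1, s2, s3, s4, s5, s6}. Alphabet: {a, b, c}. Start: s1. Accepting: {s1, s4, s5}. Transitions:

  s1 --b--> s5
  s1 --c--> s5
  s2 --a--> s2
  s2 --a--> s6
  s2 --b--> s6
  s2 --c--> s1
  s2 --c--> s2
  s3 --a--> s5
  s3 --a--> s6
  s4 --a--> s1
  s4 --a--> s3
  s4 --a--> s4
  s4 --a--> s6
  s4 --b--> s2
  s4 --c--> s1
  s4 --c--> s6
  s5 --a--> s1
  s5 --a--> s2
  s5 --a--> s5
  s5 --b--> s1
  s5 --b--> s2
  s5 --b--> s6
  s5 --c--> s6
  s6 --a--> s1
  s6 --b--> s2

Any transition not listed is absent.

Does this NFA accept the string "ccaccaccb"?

No

Start in {s1}.
Read 'c': s1→{s5}; now {s5}.
Read 'c': s5→{s6}; now {s6}.
Read 'a': s6→{s1}; now {s1}.
Read 'c': s1→{s5}; now {s5}.
Read 'c': s5→{s6}; now {s6}.
Read 'a': s6→{s1}; now {s1}.
Read 'c': s1→{s5}; now {s5}.
Read 'c': s5→{s6}; now {s6}.
Read 'b': s6→{s2}; now {s2}.
The final set {s2} contains no accepting state.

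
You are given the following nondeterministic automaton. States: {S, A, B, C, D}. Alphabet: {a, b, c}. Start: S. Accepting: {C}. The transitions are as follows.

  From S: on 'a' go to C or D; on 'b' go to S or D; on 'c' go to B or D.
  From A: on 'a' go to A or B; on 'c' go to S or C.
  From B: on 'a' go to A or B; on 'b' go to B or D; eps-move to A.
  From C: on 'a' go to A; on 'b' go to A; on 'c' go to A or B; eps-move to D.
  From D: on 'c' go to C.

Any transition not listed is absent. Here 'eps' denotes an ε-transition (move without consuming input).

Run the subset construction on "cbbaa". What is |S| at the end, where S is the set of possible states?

2

Start in {S}.
Read 'c': {S} → {A, B, D}.
Read 'b': {A, B, D} → {A, B, D}.
Read 'b': {A, B, D} → {A, B, D}.
Read 'a': {A, B, D} → {A, B}.
Read 'a': {A, B} → {A, B}.
That set has 2 states.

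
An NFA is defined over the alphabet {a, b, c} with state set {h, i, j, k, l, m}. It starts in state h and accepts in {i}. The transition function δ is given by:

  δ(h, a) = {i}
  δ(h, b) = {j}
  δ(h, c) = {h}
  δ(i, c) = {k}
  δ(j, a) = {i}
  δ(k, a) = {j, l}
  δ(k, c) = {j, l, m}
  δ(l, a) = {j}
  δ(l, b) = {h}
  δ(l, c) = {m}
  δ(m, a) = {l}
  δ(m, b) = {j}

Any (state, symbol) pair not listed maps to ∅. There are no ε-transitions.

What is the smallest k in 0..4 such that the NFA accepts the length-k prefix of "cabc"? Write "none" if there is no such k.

Start in {h}.
Read 'c': {h} → {h}.
Read 'a': {h} → {i}.
None of the earlier sets intersect F, but {i} does.

2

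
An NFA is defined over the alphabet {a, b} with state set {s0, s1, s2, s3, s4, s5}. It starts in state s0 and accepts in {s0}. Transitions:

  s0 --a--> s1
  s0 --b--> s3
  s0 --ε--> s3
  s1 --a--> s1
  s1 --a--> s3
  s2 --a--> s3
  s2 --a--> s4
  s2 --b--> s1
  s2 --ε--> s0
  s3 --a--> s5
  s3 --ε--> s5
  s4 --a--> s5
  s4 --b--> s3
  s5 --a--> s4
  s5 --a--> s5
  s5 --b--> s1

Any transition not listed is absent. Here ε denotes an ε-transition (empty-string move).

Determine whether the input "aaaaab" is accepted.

No

Start: ε-closure({s0}) = {s0, s3, s5}.
Read 'a': s0→{s1}, s3→{s5}, s5→{s4, s5}; now {s1, s4, s5}.
Read 'a': s1→{s1, s3}, s4→{s5}, s5→{s4, s5}; now {s1, s3, s4, s5}.
Read 'a': s1→{s1, s3}, s3→{s5}, s4→{s5}, s5→{s4, s5}; now {s1, s3, s4, s5}.
Read 'a': s1→{s1, s3}, s3→{s5}, s4→{s5}, s5→{s4, s5}; now {s1, s3, s4, s5}.
Read 'a': s1→{s1, s3}, s3→{s5}, s4→{s5}, s5→{s4, s5}; now {s1, s3, s4, s5}.
Read 'b': s1→∅, s3→∅, s4→{s3}, s5→{s1}; union {s1, s3}; ε-closure = {s1, s3, s5}.
The final set {s1, s3, s5} contains no accepting state.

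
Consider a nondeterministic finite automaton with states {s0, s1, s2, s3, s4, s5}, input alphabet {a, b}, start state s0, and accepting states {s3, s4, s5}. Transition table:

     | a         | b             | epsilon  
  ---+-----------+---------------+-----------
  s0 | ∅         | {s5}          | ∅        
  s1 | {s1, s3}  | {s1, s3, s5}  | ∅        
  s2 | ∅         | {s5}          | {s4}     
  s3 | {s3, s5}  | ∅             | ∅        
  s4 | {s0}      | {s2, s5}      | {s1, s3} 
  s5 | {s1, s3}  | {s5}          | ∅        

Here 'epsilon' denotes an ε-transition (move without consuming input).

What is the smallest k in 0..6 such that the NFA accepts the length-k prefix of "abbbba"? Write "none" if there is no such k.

Start in {s0}.
Read 'a': {s0} → ∅.
The set is empty and remains empty for the remaining 5 symbols.
No reachable set along the way intersects F.

none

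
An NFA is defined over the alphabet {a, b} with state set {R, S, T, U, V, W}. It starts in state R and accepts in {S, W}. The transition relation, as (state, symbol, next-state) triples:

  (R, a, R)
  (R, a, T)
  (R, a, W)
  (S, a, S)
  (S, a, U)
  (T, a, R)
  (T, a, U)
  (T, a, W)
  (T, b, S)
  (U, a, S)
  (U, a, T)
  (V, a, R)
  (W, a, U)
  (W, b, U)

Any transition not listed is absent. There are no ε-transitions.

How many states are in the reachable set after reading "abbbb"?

0

Start in {R}.
Read 'a': R→{R, T, W}; now {R, T, W}.
Read 'b': R→∅, T→{S}, W→{U}; now {S, U}.
Read 'b': S→∅, U→∅; now ∅.
The set is empty and remains empty for the remaining 2 symbols.
That set has 0 states.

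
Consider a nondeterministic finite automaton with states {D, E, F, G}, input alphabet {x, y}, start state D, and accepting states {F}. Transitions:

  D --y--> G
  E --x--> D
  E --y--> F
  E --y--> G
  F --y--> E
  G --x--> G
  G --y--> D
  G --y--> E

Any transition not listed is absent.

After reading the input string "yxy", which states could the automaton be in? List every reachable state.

Start in {D}.
Read 'y': D→{G}; now {G}.
Read 'x': G→{G}; now {G}.
Read 'y': G→{D, E}; now {D, E}.

{D, E}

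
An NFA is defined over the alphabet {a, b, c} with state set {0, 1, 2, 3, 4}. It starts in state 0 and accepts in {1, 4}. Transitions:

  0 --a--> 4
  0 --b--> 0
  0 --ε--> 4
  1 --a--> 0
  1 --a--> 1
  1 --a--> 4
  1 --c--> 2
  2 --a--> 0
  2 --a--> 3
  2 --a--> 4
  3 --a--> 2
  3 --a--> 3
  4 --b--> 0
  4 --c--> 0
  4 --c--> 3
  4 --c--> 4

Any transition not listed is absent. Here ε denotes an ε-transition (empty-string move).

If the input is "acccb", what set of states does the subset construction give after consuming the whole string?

{0, 4}

Start: ε-closure({0}) = {0, 4}.
Read 'a': 0→{4}, 4→∅; now {4}.
Read 'c': 4→{0, 3, 4}; now {0, 3, 4}.
Read 'c': 0→∅, 3→∅, 4→{0, 3, 4}; now {0, 3, 4}.
Read 'c': 0→∅, 3→∅, 4→{0, 3, 4}; now {0, 3, 4}.
Read 'b': 0→{0}, 3→∅, 4→{0}; union {0}; ε-closure = {0, 4}.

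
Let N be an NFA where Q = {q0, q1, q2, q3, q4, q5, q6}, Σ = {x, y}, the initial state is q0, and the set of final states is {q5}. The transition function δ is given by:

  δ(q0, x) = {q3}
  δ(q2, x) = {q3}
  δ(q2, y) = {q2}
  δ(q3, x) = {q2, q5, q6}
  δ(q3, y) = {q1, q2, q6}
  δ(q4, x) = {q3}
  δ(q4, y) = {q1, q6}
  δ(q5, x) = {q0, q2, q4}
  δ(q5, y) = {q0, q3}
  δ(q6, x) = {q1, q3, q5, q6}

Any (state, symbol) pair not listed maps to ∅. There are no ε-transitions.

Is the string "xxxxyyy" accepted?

No

Start in {q0}.
Read 'x': q0→{q3}; now {q3}.
Read 'x': q3→{q2, q5, q6}; now {q2, q5, q6}.
Read 'x': q2→{q3}, q5→{q0, q2, q4}, q6→{q1, q3, q5, q6}; now {q0, q1, q2, q3, q4, q5, q6}.
Read 'x': q0→{q3}, q1→∅, q2→{q3}, q3→{q2, q5, q6}, q4→{q3}, q5→{q0, q2, q4}, q6→{q1, q3, q5, q6}; now {q0, q1, q2, q3, q4, q5, q6}.
Read 'y': q0→∅, q1→∅, q2→{q2}, q3→{q1, q2, q6}, q4→{q1, q6}, q5→{q0, q3}, q6→∅; now {q0, q1, q2, q3, q6}.
Read 'y': q0→∅, q1→∅, q2→{q2}, q3→{q1, q2, q6}, q6→∅; now {q1, q2, q6}.
Read 'y': q1→∅, q2→{q2}, q6→∅; now {q2}.
The final set {q2} contains no accepting state.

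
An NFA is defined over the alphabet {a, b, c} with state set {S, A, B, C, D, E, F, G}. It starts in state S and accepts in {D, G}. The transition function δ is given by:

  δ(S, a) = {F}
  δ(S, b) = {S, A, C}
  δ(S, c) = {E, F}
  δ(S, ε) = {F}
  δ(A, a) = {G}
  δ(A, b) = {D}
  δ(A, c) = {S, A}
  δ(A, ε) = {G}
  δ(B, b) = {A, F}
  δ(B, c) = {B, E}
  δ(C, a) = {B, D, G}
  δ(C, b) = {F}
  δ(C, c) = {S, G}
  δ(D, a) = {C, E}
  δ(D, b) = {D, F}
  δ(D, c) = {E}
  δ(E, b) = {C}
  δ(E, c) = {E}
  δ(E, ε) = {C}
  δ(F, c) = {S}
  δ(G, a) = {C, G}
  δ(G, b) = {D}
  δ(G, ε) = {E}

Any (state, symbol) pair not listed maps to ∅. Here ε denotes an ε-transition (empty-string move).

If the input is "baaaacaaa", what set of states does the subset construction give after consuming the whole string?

Start: ε-closure({S}) = {S, F}.
Read 'b': S→{S, A, C}, F→∅; union {S, A, C}; ε-closure = {S, A, C, E, F, G}.
Read 'a': S→{F}, A→{G}, C→{B, D, G}, E→∅, F→∅, G→{C, G}; union {B, C, D, F, G}; ε-closure = {B, C, D, E, F, G}.
Read 'a': B→∅, C→{B, D, G}, D→{C, E}, E→∅, F→∅, G→{C, G}; now {B, C, D, E, G}.
Read 'a': B→∅, C→{B, D, G}, D→{C, E}, E→∅, G→{C, G}; now {B, C, D, E, G}.
Read 'a': B→∅, C→{B, D, G}, D→{C, E}, E→∅, G→{C, G}; now {B, C, D, E, G}.
Read 'c': B→{B, E}, C→{S, G}, D→{E}, E→{E}, G→∅; union {S, B, E, G}; ε-closure = {S, B, C, E, F, G}.
Read 'a': S→{F}, B→∅, C→{B, D, G}, E→∅, F→∅, G→{C, G}; union {B, C, D, F, G}; ε-closure = {B, C, D, E, F, G}.
Read 'a': B→∅, C→{B, D, G}, D→{C, E}, E→∅, F→∅, G→{C, G}; now {B, C, D, E, G}.
Read 'a': B→∅, C→{B, D, G}, D→{C, E}, E→∅, G→{C, G}; now {B, C, D, E, G}.

{B, C, D, E, G}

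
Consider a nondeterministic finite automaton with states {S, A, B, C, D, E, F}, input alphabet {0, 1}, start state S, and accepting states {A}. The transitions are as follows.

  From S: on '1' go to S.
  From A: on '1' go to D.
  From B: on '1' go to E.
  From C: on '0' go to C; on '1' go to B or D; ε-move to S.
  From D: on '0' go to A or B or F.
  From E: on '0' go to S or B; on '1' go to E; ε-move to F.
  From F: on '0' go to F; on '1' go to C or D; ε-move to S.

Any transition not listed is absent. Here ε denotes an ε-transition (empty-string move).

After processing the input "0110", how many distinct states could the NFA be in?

0

Start in {S}.
Read '0': S→∅; now ∅.
The set is empty and remains empty for the remaining 3 symbols.
That set has 0 states.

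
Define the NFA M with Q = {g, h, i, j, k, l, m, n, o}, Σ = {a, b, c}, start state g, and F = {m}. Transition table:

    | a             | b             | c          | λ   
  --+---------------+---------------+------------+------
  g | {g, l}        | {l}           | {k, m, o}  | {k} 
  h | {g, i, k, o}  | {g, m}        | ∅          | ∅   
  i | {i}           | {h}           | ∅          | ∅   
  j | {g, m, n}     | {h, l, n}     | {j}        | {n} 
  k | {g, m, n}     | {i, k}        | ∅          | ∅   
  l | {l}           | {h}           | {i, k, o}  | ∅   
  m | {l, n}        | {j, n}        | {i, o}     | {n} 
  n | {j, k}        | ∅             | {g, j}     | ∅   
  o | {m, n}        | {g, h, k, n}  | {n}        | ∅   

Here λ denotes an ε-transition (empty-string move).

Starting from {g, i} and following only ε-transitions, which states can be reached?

{g, i, k}

Begin with {g, i}.
ε-move g → k; add k.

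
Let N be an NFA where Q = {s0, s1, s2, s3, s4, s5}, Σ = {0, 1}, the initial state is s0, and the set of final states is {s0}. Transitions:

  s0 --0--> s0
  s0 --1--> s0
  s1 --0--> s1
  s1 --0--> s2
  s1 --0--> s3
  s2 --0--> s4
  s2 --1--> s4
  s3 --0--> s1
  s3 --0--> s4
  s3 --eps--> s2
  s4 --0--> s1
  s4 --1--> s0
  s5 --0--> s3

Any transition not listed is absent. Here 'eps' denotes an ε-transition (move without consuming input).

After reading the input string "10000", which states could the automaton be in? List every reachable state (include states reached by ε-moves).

Start in {s0}.
Read '1': {s0} → {s0}.
Read '0': {s0} → {s0}.
Read '0': {s0} → {s0}.
Read '0': {s0} → {s0}.
Read '0': {s0} → {s0}.

{s0}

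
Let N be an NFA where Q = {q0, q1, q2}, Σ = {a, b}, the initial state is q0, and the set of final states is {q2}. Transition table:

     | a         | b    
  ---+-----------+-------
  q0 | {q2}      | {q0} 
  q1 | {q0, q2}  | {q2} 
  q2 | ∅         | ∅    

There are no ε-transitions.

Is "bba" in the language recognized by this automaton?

Start in {q0}.
Read 'b': q0→{q0}; now {q0}.
Read 'b': q0→{q0}; now {q0}.
Read 'a': q0→{q2}; now {q2}.
The final set {q2} contains the accepting state q2.

Yes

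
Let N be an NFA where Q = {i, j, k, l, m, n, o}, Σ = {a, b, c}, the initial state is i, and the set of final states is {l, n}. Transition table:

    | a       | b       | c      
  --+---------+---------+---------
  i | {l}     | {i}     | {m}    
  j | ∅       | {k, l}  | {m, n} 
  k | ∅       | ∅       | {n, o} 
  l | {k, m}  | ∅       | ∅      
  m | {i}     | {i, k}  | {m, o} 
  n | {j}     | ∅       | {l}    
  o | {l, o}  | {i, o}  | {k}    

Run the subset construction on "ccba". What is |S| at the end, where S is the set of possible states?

Start in {i}.
Read 'c': {i} → {m}.
Read 'c': {m} → {m, o}.
Read 'b': {m, o} → {i, k, o}.
Read 'a': {i, k, o} → {l, o}.
That set has 2 states.

2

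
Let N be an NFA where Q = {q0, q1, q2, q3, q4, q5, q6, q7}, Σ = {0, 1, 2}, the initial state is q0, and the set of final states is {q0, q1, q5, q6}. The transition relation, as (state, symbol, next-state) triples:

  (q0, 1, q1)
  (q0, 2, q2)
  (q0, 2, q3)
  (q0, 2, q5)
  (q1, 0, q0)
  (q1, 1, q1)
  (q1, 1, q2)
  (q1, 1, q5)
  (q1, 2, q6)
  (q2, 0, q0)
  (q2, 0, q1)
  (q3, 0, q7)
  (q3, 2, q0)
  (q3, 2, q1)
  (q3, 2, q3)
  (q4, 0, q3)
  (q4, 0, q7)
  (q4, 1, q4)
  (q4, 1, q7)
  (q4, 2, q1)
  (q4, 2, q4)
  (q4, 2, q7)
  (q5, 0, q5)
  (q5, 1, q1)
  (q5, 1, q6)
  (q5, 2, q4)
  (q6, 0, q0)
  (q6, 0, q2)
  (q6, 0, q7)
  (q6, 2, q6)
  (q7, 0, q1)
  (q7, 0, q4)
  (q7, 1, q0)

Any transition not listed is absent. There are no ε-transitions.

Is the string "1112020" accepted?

Yes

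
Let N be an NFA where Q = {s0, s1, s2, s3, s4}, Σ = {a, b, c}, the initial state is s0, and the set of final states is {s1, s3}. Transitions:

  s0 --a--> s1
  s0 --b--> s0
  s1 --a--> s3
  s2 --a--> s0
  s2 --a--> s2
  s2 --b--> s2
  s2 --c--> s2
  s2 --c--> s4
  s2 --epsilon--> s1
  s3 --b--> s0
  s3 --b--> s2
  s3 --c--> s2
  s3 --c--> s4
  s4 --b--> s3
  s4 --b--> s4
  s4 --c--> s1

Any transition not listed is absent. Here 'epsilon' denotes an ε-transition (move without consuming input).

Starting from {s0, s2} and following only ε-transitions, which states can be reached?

{s0, s1, s2}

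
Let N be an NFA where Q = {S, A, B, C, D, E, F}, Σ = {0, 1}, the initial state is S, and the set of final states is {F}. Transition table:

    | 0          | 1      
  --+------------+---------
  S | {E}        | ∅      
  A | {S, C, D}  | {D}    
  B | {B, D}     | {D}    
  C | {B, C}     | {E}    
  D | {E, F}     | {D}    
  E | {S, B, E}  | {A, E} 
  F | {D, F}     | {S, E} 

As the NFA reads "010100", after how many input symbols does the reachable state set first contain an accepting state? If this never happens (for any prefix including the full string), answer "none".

Start in {S}.
Read '0': {S} → {E}.
Read '1': {E} → {A, E}.
Read '0': {A, E} → {S, B, C, D, E}.
Read '1': {S, B, C, D, E} → {A, D, E}.
Read '0': {A, D, E} → {S, B, C, D, E, F}.
None of the earlier sets intersect F, but {S, B, C, D, E, F} does.

5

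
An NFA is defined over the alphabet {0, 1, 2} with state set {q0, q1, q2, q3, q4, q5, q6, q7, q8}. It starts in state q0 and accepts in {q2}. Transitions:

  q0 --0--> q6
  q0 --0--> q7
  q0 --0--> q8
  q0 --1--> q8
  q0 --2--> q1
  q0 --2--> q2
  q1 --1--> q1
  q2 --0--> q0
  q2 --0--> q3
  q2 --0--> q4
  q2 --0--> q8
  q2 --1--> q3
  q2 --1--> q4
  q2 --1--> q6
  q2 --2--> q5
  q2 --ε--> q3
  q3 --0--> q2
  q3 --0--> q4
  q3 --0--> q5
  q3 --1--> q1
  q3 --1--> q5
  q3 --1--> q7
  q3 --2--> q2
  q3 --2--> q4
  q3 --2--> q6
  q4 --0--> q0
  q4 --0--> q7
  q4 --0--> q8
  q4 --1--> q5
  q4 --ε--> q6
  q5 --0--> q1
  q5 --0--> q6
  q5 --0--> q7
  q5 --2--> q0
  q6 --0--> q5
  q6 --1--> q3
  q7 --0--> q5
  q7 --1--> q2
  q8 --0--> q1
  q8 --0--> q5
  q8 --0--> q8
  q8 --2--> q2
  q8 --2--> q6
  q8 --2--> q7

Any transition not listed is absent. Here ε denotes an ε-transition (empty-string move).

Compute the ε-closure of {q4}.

Begin with {q4}.
ε-move q4 → q6; add q6.

{q4, q6}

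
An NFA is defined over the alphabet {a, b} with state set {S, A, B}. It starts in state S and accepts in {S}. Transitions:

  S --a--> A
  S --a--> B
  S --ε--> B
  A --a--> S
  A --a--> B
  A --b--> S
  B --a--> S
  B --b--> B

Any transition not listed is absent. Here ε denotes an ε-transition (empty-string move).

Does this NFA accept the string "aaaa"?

Start: ε-closure({S}) = {S, B}.
Read 'a': S→{A, B}, B→{S}; now {S, A, B}.
Read 'a': S→{A, B}, A→{S, B}, B→{S}; now {S, A, B}.
Read 'a': S→{A, B}, A→{S, B}, B→{S}; now {S, A, B}.
Read 'a': S→{A, B}, A→{S, B}, B→{S}; now {S, A, B}.
The final set {S, A, B} contains the accepting state S.

Yes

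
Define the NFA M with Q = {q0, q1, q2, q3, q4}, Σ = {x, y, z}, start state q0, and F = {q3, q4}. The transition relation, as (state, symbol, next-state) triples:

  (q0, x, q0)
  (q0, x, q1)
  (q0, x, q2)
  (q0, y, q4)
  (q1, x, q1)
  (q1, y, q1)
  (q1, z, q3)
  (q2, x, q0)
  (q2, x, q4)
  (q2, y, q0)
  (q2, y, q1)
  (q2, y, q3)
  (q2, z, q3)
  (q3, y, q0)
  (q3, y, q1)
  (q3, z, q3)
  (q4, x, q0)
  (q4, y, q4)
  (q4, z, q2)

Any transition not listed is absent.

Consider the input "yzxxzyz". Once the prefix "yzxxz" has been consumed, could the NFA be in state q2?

No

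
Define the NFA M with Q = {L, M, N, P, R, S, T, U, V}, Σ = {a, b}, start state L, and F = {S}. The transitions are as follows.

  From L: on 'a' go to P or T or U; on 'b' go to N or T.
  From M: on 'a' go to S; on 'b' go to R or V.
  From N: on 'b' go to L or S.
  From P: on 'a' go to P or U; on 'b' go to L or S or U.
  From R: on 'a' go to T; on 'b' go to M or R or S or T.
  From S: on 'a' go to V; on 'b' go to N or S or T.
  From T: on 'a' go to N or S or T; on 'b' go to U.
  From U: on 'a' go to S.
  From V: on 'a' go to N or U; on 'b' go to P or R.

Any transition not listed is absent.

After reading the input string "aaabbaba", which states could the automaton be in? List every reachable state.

{N, P, S, T, U, V}

Start in {L}.
Read 'a': L→{P, T, U}; now {P, T, U}.
Read 'a': P→{P, U}, T→{N, S, T}, U→{S}; now {N, P, S, T, U}.
Read 'a': N→∅, P→{P, U}, S→{V}, T→{N, S, T}, U→{S}; now {N, P, S, T, U, V}.
Read 'b': N→{L, S}, P→{L, S, U}, S→{N, S, T}, T→{U}, U→∅, V→{P, R}; now {L, N, P, R, S, T, U}.
Read 'b': L→{N, T}, N→{L, S}, P→{L, S, U}, R→{M, R, S, T}, S→{N, S, T}, T→{U}, U→∅; now {L, M, N, R, S, T, U}.
Read 'a': L→{P, T, U}, M→{S}, N→∅, R→{T}, S→{V}, T→{N, S, T}, U→{S}; now {N, P, S, T, U, V}.
Read 'b': N→{L, S}, P→{L, S, U}, S→{N, S, T}, T→{U}, U→∅, V→{P, R}; now {L, N, P, R, S, T, U}.
Read 'a': L→{P, T, U}, N→∅, P→{P, U}, R→{T}, S→{V}, T→{N, S, T}, U→{S}; now {N, P, S, T, U, V}.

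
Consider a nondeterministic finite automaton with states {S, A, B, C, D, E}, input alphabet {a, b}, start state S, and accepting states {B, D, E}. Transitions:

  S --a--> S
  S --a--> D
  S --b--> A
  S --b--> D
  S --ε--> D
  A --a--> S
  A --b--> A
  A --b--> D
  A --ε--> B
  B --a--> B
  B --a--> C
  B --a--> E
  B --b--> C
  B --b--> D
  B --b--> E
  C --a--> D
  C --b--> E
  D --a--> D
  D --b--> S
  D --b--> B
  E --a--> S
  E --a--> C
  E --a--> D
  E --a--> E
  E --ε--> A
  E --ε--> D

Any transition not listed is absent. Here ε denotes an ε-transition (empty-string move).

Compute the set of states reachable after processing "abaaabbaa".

{S, A, B, C, D, E}

Start: ε-closure({S}) = {S, D}.
Read 'a': {S, D} → {S, D}.
Read 'b': {S, D} → {S, A, B, D}.
Read 'a': {S, A, B, D} → {S, A, B, C, D, E}.
Read 'a': {S, A, B, C, D, E} → {S, A, B, C, D, E}.
Read 'a': {S, A, B, C, D, E} → {S, A, B, C, D, E}.
Read 'b': {S, A, B, C, D, E} → {S, A, B, C, D, E}.
Read 'b': {S, A, B, C, D, E} → {S, A, B, C, D, E}.
Read 'a': {S, A, B, C, D, E} → {S, A, B, C, D, E}.
Read 'a': {S, A, B, C, D, E} → {S, A, B, C, D, E}.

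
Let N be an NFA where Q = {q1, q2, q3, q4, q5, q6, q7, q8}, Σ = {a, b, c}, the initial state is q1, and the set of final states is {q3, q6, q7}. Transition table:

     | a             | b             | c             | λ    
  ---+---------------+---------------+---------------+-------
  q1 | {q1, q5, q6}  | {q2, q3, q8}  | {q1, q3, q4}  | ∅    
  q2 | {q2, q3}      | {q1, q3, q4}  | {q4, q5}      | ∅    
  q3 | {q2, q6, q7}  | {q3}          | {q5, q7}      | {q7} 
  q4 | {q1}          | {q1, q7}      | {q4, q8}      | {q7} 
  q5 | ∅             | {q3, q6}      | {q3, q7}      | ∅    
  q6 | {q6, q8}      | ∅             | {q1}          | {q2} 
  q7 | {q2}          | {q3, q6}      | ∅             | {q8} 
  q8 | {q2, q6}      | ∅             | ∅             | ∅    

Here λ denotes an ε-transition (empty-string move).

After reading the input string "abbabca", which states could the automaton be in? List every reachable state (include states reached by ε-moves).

Start in {q1}.
Read 'a': q1→{q1, q5, q6}; union {q1, q5, q6}; ε-closure = {q1, q2, q5, q6}.
Read 'b': q1→{q2, q3, q8}, q2→{q1, q3, q4}, q5→{q3, q6}, q6→∅; union {q1, q2, q3, q4, q6, q8}; ε-closure = {q1, q2, q3, q4, q6, q7, q8}.
Read 'b': q1→{q2, q3, q8}, q2→{q1, q3, q4}, q3→{q3}, q4→{q1, q7}, q6→∅, q7→{q3, q6}, q8→∅; now {q1, q2, q3, q4, q6, q7, q8}.
Read 'a': q1→{q1, q5, q6}, q2→{q2, q3}, q3→{q2, q6, q7}, q4→{q1}, q6→{q6, q8}, q7→{q2}, q8→{q2, q6}; now {q1, q2, q3, q5, q6, q7, q8}.
Read 'b': q1→{q2, q3, q8}, q2→{q1, q3, q4}, q3→{q3}, q5→{q3, q6}, q6→∅, q7→{q3, q6}, q8→∅; union {q1, q2, q3, q4, q6, q8}; ε-closure = {q1, q2, q3, q4, q6, q7, q8}.
Read 'c': q1→{q1, q3, q4}, q2→{q4, q5}, q3→{q5, q7}, q4→{q4, q8}, q6→{q1}, q7→∅, q8→∅; now {q1, q3, q4, q5, q7, q8}.
Read 'a': q1→{q1, q5, q6}, q3→{q2, q6, q7}, q4→{q1}, q5→∅, q7→{q2}, q8→{q2, q6}; union {q1, q2, q5, q6, q7}; ε-closure = {q1, q2, q5, q6, q7, q8}.

{q1, q2, q5, q6, q7, q8}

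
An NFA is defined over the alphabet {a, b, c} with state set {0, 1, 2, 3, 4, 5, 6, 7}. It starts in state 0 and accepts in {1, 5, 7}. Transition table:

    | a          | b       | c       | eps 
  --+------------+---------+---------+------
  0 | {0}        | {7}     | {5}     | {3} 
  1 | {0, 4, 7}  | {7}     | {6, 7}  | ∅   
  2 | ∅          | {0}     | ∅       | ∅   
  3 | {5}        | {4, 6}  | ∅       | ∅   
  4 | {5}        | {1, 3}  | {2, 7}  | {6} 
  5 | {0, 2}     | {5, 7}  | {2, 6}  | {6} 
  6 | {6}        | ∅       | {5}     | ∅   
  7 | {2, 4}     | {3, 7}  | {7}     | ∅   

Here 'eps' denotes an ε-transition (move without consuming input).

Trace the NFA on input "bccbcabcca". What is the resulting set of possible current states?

Start: ε-closure({0}) = {0, 3}.
Read 'b': {0, 3} → {4, 6, 7}.
Read 'c': {4, 6, 7} → {2, 5, 6, 7}.
Read 'c': {2, 5, 6, 7} → {2, 5, 6, 7}.
Read 'b': {2, 5, 6, 7} → {0, 3, 5, 6, 7}.
Read 'c': {0, 3, 5, 6, 7} → {2, 5, 6, 7}.
Read 'a': {2, 5, 6, 7} → {0, 2, 3, 4, 6}.
Read 'b': {0, 2, 3, 4, 6} → {0, 1, 3, 4, 6, 7}.
Read 'c': {0, 1, 3, 4, 6, 7} → {2, 5, 6, 7}.
Read 'c': {2, 5, 6, 7} → {2, 5, 6, 7}.
Read 'a': {2, 5, 6, 7} → {0, 2, 3, 4, 6}.

{0, 2, 3, 4, 6}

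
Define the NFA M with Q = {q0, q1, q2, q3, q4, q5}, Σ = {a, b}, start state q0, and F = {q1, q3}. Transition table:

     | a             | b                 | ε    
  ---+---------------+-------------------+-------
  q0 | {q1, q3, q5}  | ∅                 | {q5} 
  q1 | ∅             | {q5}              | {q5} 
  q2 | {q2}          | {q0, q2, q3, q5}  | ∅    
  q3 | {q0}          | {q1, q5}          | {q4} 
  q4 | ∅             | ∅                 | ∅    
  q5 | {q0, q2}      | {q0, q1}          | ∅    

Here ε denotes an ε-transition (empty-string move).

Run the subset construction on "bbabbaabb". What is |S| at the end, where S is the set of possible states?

6

Start: ε-closure({q0}) = {q0, q5}.
Read 'b': {q0, q5} → {q0, q1, q5}.
Read 'b': {q0, q1, q5} → {q0, q1, q5}.
Read 'a': {q0, q1, q5} → {q0, q1, q2, q3, q4, q5}.
Read 'b': {q0, q1, q2, q3, q4, q5} → {q0, q1, q2, q3, q4, q5}.
Read 'b': {q0, q1, q2, q3, q4, q5} → {q0, q1, q2, q3, q4, q5}.
Read 'a': {q0, q1, q2, q3, q4, q5} → {q0, q1, q2, q3, q4, q5}.
Read 'a': {q0, q1, q2, q3, q4, q5} → {q0, q1, q2, q3, q4, q5}.
Read 'b': {q0, q1, q2, q3, q4, q5} → {q0, q1, q2, q3, q4, q5}.
Read 'b': {q0, q1, q2, q3, q4, q5} → {q0, q1, q2, q3, q4, q5}.
That set has 6 states.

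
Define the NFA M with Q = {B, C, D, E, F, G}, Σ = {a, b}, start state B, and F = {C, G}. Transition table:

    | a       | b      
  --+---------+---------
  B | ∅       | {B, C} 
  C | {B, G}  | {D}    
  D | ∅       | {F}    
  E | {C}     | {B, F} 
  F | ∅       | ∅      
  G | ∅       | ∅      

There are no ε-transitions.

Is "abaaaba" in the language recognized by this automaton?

No

Start in {B}.
Read 'a': B→∅; now ∅.
The set is empty and remains empty for the remaining 6 symbols.
The final set ∅ contains no accepting state.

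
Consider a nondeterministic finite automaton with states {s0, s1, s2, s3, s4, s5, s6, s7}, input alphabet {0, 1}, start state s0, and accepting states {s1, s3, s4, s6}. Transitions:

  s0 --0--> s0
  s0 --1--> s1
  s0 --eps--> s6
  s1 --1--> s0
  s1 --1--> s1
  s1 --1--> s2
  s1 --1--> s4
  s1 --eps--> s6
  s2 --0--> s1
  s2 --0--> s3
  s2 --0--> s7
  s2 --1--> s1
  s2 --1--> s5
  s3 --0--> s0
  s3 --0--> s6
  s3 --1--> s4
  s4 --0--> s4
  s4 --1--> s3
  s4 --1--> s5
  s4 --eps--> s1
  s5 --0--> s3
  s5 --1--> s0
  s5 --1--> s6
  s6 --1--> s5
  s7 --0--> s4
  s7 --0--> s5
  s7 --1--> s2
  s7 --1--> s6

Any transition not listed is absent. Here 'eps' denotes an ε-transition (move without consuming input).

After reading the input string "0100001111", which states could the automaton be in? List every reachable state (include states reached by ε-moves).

Start: ε-closure({s0}) = {s0, s6}.
Read '0': {s0, s6} → {s0, s6}.
Read '1': {s0, s6} → {s1, s5, s6}.
Read '0': {s1, s5, s6} → {s3}.
Read '0': {s3} → {s0, s6}.
Read '0': {s0, s6} → {s0, s6}.
Read '0': {s0, s6} → {s0, s6}.
Read '1': {s0, s6} → {s1, s5, s6}.
Read '1': {s1, s5, s6} → {s0, s1, s2, s4, s5, s6}.
Read '1': {s0, s1, s2, s4, s5, s6} → {s0, s1, s2, s3, s4, s5, s6}.
Read '1': {s0, s1, s2, s3, s4, s5, s6} → {s0, s1, s2, s3, s4, s5, s6}.

{s0, s1, s2, s3, s4, s5, s6}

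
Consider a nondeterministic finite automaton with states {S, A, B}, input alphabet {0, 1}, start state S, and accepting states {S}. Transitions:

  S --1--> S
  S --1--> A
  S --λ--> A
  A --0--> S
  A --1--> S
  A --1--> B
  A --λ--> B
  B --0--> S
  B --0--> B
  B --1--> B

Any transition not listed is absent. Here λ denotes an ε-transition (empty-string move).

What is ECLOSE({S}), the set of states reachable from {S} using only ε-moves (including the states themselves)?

{S, A, B}

Begin with {S}.
ε-move S → A; add A.
ε-move A → B; add B.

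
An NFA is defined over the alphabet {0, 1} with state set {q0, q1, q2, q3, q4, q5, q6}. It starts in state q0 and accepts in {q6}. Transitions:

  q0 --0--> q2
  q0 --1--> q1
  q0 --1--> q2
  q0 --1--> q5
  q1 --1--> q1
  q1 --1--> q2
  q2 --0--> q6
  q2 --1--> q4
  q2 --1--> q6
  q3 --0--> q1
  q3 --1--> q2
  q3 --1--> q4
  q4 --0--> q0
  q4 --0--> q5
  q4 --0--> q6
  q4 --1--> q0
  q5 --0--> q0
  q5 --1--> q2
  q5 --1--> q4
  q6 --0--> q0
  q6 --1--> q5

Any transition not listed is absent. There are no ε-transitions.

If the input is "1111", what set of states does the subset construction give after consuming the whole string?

{q0, q1, q2, q4, q5, q6}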